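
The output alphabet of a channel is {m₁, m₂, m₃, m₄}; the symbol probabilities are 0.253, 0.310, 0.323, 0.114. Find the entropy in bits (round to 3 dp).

H = −Σ pᵢ log₂ pᵢ.
−0.253·log₂(0.253) = 0.5016
−0.310·log₂(0.310) = 0.5238
−0.323·log₂(0.323) = 0.5266
−0.114·log₂(0.114) = 0.3571
Sum ≈ 1.9092 → 1.909 bits.

1.909 bits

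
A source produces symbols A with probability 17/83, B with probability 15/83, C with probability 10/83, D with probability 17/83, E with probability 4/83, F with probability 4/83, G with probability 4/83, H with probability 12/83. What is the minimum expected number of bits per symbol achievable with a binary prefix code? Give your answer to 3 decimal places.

Repeatedly combine the two least-probable nodes; the expected code length is the sum of the merged weights.
merge 4/83 + 4/83 → 8/83
merge 4/83 + 8/83 → 12/83
merge 10/83 + 12/83 → 22/83
merge 12/83 + 15/83 → 27/83
merge 17/83 + 17/83 → 34/83
merge 22/83 + 27/83 → 49/83
merge 34/83 + 49/83 → 1
L = 8/83 + 12/83 + 22/83 + 27/83 + 34/83 + 49/83 + 1 = 235/83 ≈ 2.831 bits/symbol.

2.831 bits/symbol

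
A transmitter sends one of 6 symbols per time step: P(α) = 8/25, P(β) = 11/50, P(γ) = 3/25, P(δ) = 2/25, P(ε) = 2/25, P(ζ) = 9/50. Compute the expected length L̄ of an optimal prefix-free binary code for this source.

Repeatedly combine the two least-probable nodes; the expected code length is the sum of the merged weights.
merge 2/25 + 2/25 → 4/25
merge 3/25 + 4/25 → 7/25
merge 9/50 + 11/50 → 2/5
merge 7/25 + 8/25 → 3/5
merge 2/5 + 3/5 → 1
L = 4/25 + 7/25 + 2/5 + 3/5 + 1 = 61/25 = 2.44 bits/symbol.

2.44 bits/symbol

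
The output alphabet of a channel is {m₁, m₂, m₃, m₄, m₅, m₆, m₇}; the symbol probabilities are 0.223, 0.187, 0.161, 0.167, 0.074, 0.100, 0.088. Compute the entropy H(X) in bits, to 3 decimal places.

2.709 bits

H = −Σ pᵢ log₂ pᵢ.
−0.223·log₂(0.223) = 0.4828
−0.187·log₂(0.187) = 0.4523
−0.161·log₂(0.161) = 0.4242
−0.167·log₂(0.167) = 0.4312
−0.074·log₂(0.074) = 0.2780
−0.100·log₂(0.100) = 0.3322
−0.088·log₂(0.088) = 0.3086
Sum ≈ 2.7092 → 2.709 bits.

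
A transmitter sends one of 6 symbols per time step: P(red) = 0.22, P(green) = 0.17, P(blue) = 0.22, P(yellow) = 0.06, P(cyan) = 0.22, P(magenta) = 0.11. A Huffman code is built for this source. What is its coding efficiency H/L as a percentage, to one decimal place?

98.4%

Entropy H = −Σ p log₂ p ≈ 2.4701 bits.
Huffman merges: 3/50+11/100→17/100; 17/100+17/100→17/50; 11/50+11/50→11/25; 11/50+17/50→14/25; 11/25+14/25→1. L = 251/100 ≈ 2.5100.
Efficiency = H/L = 2.4701/2.5100 = 98.4%.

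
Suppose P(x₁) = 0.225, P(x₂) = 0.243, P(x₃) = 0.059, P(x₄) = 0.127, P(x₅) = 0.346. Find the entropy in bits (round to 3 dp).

2.129 bits

H = −Σ pᵢ log₂ pᵢ.
−0.225·log₂(0.225) = 0.4842
−0.243·log₂(0.243) = 0.4960
−0.059·log₂(0.059) = 0.2409
−0.127·log₂(0.127) = 0.3781
−0.346·log₂(0.346) = 0.5298
Sum ≈ 2.1289 → 2.129 bits.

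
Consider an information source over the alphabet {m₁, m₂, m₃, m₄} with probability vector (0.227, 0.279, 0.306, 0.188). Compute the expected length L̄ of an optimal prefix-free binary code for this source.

Repeatedly combine the two least-probable nodes; the expected code length is the sum of the merged weights.
merge 47/250 + 227/1000 → 83/200
merge 279/1000 + 153/500 → 117/200
merge 83/200 + 117/200 → 1
L = 83/200 + 117/200 + 1 = 2 bits/symbol.

2 bits/symbol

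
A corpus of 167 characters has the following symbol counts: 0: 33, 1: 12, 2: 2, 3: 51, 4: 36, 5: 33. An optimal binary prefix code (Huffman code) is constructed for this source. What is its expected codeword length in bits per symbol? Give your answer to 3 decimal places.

2.365 bits/symbol

Probabilities are the counts divided by 167.
Repeatedly combine the two least-probable nodes; the expected code length is the sum of the merged weights.
merge 2/167 + 12/167 → 14/167
merge 14/167 + 33/167 → 47/167
merge 33/167 + 36/167 → 69/167
merge 47/167 + 51/167 → 98/167
merge 69/167 + 98/167 → 1
L = 14/167 + 47/167 + 69/167 + 98/167 + 1 = 395/167 ≈ 2.365 bits/symbol.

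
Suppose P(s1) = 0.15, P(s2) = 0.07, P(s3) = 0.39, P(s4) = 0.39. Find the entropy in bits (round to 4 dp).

1.7387 bits

H = −Σ pᵢ log₂ pᵢ.
−0.15·log₂(0.15) = 0.4105
−0.07·log₂(0.07) = 0.2686
−0.39·log₂(0.39) = 0.5298
−0.39·log₂(0.39) = 0.5298
Sum ≈ 1.7387 → 1.7387 bits.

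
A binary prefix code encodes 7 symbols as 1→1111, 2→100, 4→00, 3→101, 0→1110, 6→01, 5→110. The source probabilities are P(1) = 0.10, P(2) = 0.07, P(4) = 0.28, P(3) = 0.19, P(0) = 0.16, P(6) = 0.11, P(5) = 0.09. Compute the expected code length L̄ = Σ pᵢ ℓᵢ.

2.87 bits/symbol

L̄ = Σ pᵢ·ℓᵢ = 0.10·4 + 0.07·3 + 0.28·2 + 0.19·3 + 0.16·4 + 0.11·2 + 0.09·3 = 2.87 bits/symbol.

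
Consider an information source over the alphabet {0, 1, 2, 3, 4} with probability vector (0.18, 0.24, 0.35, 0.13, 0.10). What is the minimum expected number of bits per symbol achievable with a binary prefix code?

Repeatedly combine the two least-probable nodes; the expected code length is the sum of the merged weights.
merge 1/10 + 13/100 → 23/100
merge 9/50 + 23/100 → 41/100
merge 6/25 + 7/20 → 59/100
merge 41/100 + 59/100 → 1
L = 23/100 + 41/100 + 59/100 + 1 = 223/100 = 2.23 bits/symbol.

2.23 bits/symbol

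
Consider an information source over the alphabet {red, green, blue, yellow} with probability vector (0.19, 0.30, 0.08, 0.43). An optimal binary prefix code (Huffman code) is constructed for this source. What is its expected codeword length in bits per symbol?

1.84 bits/symbol

Repeatedly combine the two least-probable nodes; the expected code length is the sum of the merged weights.
merge 2/25 + 19/100 → 27/100
merge 27/100 + 3/10 → 57/100
merge 43/100 + 57/100 → 1
L = 27/100 + 57/100 + 1 = 46/25 = 1.84 bits/symbol.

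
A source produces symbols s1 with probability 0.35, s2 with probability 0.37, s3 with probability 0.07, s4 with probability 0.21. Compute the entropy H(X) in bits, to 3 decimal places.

1.802 bits

H = −Σ pᵢ log₂ pᵢ.
−0.35·log₂(0.35) = 0.5301
−0.37·log₂(0.37) = 0.5307
−0.07·log₂(0.07) = 0.2686
−0.21·log₂(0.21) = 0.4728
Sum ≈ 1.8022 → 1.802 bits.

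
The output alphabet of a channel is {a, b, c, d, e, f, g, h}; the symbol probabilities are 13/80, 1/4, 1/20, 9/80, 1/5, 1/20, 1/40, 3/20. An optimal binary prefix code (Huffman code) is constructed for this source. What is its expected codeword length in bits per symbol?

Repeatedly combine the two least-probable nodes; the expected code length is the sum of the merged weights.
merge 1/40 + 1/20 → 3/40
merge 1/20 + 3/40 → 1/8
merge 9/80 + 1/8 → 19/80
merge 3/20 + 13/80 → 5/16
merge 1/5 + 19/80 → 7/16
merge 1/4 + 5/16 → 9/16
merge 7/16 + 9/16 → 1
L = 3/40 + 1/8 + 19/80 + 5/16 + 7/16 + 9/16 + 1 = 11/4 = 2.75 bits/symbol.

2.75 bits/symbol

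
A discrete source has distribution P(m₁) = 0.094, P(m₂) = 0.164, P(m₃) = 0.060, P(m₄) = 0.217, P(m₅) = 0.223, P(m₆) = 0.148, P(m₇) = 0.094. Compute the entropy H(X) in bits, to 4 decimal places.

2.6816 bits

H = −Σ pᵢ log₂ pᵢ.
−0.094·log₂(0.094) = 0.3207
−0.164·log₂(0.164) = 0.4278
−0.060·log₂(0.060) = 0.2435
−0.217·log₂(0.217) = 0.4783
−0.223·log₂(0.223) = 0.4828
−0.148·log₂(0.148) = 0.4079
−0.094·log₂(0.094) = 0.3207
Sum ≈ 2.6816 → 2.6816 bits.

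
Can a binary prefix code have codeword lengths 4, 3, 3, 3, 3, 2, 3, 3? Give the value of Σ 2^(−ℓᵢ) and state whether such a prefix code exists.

1.0625; no

With common denominator 2^4 = 16: Σ 2^(−ℓᵢ) = 1/16 + 2/16 + 2/16 + 2/16 + 2/16 + 4/16 + 2/16 + 2/16 = 17/16 = 1.0625.
Kraft's inequality requires Σ ≤ 1; here Σ = 1.0625 > 1, so no such prefix code exists.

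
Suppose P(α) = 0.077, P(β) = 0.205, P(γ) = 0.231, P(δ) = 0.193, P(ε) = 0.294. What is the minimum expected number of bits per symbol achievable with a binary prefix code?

Repeatedly combine the two least-probable nodes; the expected code length is the sum of the merged weights.
merge 77/1000 + 193/1000 → 27/100
merge 41/200 + 231/1000 → 109/250
merge 27/100 + 147/500 → 141/250
merge 109/250 + 141/250 → 1
L = 27/100 + 109/250 + 141/250 + 1 = 227/100 = 2.27 bits/symbol.

2.27 bits/symbol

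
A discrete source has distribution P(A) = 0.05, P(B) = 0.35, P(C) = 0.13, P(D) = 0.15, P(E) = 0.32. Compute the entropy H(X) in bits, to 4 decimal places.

2.0654 bits

H = −Σ pᵢ log₂ pᵢ.
−0.05·log₂(0.05) = 0.2161
−0.35·log₂(0.35) = 0.5301
−0.13·log₂(0.13) = 0.3826
−0.15·log₂(0.15) = 0.4105
−0.32·log₂(0.32) = 0.5260
Sum ≈ 2.0654 → 2.0654 bits.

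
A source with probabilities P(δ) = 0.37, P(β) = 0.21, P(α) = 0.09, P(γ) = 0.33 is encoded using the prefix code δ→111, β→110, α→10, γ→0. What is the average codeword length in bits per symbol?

2.25 bits/symbol

L̄ = Σ pᵢ·ℓᵢ = 0.37·3 + 0.21·3 + 0.09·2 + 0.33·1 = 2.25 bits/symbol.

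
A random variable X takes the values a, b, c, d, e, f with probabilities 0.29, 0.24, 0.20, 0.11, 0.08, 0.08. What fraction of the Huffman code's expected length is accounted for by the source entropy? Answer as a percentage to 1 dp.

99.2%

Entropy H = −Σ p log₂ p ≈ 2.4097 bits.
Huffman merges: 2/25+2/25→4/25; 11/100+4/25→27/100; 1/5+6/25→11/25; 27/100+29/100→14/25; 11/25+14/25→1. L = 243/100 ≈ 2.4300.
Efficiency = H/L = 2.4097/2.4300 = 99.2%.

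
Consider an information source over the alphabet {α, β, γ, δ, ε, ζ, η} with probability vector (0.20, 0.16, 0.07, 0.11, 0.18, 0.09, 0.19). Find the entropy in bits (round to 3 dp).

2.719 bits

H = −Σ pᵢ log₂ pᵢ.
−0.20·log₂(0.20) = 0.4644
−0.16·log₂(0.16) = 0.4230
−0.07·log₂(0.07) = 0.2686
−0.11·log₂(0.11) = 0.3503
−0.18·log₂(0.18) = 0.4453
−0.09·log₂(0.09) = 0.3127
−0.19·log₂(0.19) = 0.4552
Sum ≈ 2.7194 → 2.719 bits.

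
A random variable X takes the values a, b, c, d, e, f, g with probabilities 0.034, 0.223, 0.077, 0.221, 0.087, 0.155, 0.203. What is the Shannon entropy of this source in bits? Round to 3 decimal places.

2.605 bits

H = −Σ pᵢ log₂ pᵢ.
−0.034·log₂(0.034) = 0.1659
−0.223·log₂(0.223) = 0.4828
−0.077·log₂(0.077) = 0.2848
−0.221·log₂(0.221) = 0.4813
−0.087·log₂(0.087) = 0.3065
−0.155·log₂(0.155) = 0.4169
−0.203·log₂(0.203) = 0.4670
Sum ≈ 2.6051 → 2.605 bits.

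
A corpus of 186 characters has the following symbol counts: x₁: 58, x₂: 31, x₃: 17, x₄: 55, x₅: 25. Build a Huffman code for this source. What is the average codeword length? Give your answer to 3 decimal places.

Probabilities are the counts divided by 186.
Repeatedly combine the two least-probable nodes; the expected code length is the sum of the merged weights.
merge 17/186 + 25/186 → 7/31
merge 1/6 + 7/31 → 73/186
merge 55/186 + 29/93 → 113/186
merge 73/186 + 113/186 → 1
L = 7/31 + 73/186 + 113/186 + 1 = 69/31 ≈ 2.226 bits/symbol.

2.226 bits/symbol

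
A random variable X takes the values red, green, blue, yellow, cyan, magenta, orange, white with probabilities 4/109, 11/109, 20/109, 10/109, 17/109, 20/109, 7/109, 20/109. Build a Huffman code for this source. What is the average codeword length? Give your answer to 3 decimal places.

2.917 bits/symbol

Repeatedly combine the two least-probable nodes; the expected code length is the sum of the merged weights.
merge 4/109 + 7/109 → 11/109
merge 10/109 + 11/109 → 21/109
merge 11/109 + 17/109 → 28/109
merge 20/109 + 20/109 → 40/109
merge 20/109 + 21/109 → 41/109
merge 28/109 + 40/109 → 68/109
merge 41/109 + 68/109 → 1
L = 11/109 + 21/109 + 28/109 + 40/109 + 41/109 + 68/109 + 1 = 318/109 ≈ 2.917 bits/symbol.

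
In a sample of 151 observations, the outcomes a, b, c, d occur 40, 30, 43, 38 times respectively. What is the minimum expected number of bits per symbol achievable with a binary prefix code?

Probabilities are the counts divided by 151.
Repeatedly combine the two least-probable nodes; the expected code length is the sum of the merged weights.
merge 30/151 + 38/151 → 68/151
merge 40/151 + 43/151 → 83/151
merge 68/151 + 83/151 → 1
L = 68/151 + 83/151 + 1 = 2 bits/symbol.

2 bits/symbol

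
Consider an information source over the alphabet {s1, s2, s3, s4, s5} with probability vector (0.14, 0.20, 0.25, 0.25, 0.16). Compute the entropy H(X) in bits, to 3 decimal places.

H = −Σ pᵢ log₂ pᵢ.
−0.14·log₂(0.14) = 0.3971
−0.20·log₂(0.20) = 0.4644
−0.25·log₂(0.25) = 0.5000
−0.25·log₂(0.25) = 0.5000
−0.16·log₂(0.16) = 0.4230
Sum ≈ 2.2845 → 2.285 bits.

2.285 bits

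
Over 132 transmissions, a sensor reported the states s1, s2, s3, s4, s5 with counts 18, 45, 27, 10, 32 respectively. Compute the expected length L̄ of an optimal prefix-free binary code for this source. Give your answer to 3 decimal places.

Probabilities are the counts divided by 132.
Repeatedly combine the two least-probable nodes; the expected code length is the sum of the merged weights.
merge 5/66 + 3/22 → 7/33
merge 9/44 + 7/33 → 5/12
merge 8/33 + 15/44 → 7/12
merge 5/12 + 7/12 → 1
L = 7/33 + 5/12 + 7/12 + 1 = 73/33 ≈ 2.212 bits/symbol.

2.212 bits/symbol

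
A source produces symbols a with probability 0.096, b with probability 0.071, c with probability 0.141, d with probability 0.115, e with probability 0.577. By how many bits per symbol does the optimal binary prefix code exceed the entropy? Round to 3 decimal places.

0.035 bits

Entropy H = −Σ p log₂ p ≈ 1.8106 bits.
Huffman merges: 71/1000+12/125→167/1000; 23/200+141/1000→32/125; 167/1000+32/125→423/1000; 423/1000+577/1000→1. L = 923/500 ≈ 1.8460.
L − H = 1.8460 − 1.8106 = 0.035 bits.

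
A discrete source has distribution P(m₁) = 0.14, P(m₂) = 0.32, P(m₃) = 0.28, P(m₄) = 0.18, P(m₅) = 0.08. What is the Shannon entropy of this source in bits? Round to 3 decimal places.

2.174 bits

H = −Σ pᵢ log₂ pᵢ.
−0.14·log₂(0.14) = 0.3971
−0.32·log₂(0.32) = 0.5260
−0.28·log₂(0.28) = 0.5142
−0.18·log₂(0.18) = 0.4453
−0.08·log₂(0.08) = 0.2915
Sum ≈ 2.1742 → 2.174 bits.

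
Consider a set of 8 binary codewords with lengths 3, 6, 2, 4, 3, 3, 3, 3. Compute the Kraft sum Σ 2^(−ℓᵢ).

With common denominator 2^6 = 64: Σ 2^(−ℓᵢ) = 8/64 + 1/64 + 16/64 + 4/64 + 8/64 + 8/64 + 8/64 + 8/64 = 61/64 = 0.953125.

0.953125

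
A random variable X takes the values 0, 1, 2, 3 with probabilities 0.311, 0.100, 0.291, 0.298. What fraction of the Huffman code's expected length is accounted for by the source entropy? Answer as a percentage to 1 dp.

94.7%

Entropy H = −Σ p log₂ p ≈ 1.8950 bits.
Huffman merges: 1/10+291/1000→391/1000; 149/500+311/1000→609/1000; 391/1000+609/1000→1. L = 2 ≈ 2.0000.
Efficiency = H/L = 1.8950/2.0000 = 94.7%.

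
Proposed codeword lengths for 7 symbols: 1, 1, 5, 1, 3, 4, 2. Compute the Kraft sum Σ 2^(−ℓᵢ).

1.96875

With common denominator 2^5 = 32: Σ 2^(−ℓᵢ) = 16/32 + 16/32 + 1/32 + 16/32 + 4/32 + 2/32 + 8/32 = 63/32 = 1.96875.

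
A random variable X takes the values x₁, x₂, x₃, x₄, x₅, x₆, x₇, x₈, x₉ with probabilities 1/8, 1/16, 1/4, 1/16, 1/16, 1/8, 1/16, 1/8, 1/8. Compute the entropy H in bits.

Each probability is a power of 1/2, so log₂(1/p) is an integer.
H = Σ p·log₂(1/p) = 1/8·3 + 1/16·4 + 1/4·2 + 1/16·4 + 1/16·4 + 1/8·3 + 1/16·4 + 1/8·3 + 1/8·3 = 3 bits.

3 bits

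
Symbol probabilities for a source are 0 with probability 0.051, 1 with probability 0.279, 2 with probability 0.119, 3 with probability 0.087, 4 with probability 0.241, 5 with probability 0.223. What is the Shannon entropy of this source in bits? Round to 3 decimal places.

2.382 bits

H = −Σ pᵢ log₂ pᵢ.
−0.051·log₂(0.051) = 0.2190
−0.279·log₂(0.279) = 0.5138
−0.119·log₂(0.119) = 0.3654
−0.087·log₂(0.087) = 0.3065
−0.241·log₂(0.241) = 0.4947
−0.223·log₂(0.223) = 0.4828
Sum ≈ 2.3822 → 2.382 bits.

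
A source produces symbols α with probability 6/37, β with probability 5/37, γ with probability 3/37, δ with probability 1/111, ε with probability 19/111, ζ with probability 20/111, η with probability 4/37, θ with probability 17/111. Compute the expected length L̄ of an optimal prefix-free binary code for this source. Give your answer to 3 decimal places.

Repeatedly combine the two least-probable nodes; the expected code length is the sum of the merged weights.
merge 1/111 + 3/37 → 10/111
merge 10/111 + 4/37 → 22/111
merge 5/37 + 17/111 → 32/111
merge 6/37 + 19/111 → 1/3
merge 20/111 + 22/111 → 14/37
merge 32/111 + 1/3 → 23/37
merge 14/37 + 23/37 → 1
L = 10/111 + 22/111 + 32/111 + 1/3 + 14/37 + 23/37 + 1 = 323/111 ≈ 2.910 bits/symbol.

2.910 bits/symbol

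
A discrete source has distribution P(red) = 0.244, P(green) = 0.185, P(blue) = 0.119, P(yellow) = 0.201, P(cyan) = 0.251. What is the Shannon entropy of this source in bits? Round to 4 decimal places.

H = −Σ pᵢ log₂ pᵢ.
−0.244·log₂(0.244) = 0.4966
−0.185·log₂(0.185) = 0.4504
−0.119·log₂(0.119) = 0.3654
−0.201·log₂(0.201) = 0.4653
−0.251·log₂(0.251) = 0.5006
Sum ≈ 2.2782 → 2.2782 bits.

2.2782 bits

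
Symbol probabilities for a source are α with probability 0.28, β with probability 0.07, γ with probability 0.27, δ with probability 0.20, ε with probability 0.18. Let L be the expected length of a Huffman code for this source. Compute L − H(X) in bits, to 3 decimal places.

0.048 bits

Entropy H = −Σ p log₂ p ≈ 2.2025 bits.
Huffman merges: 7/100+9/50→1/4; 1/5+1/4→9/20; 27/100+7/25→11/20; 9/20+11/20→1. L = 9/4 ≈ 2.2500.
L − H = 2.2500 − 2.2025 = 0.048 bits.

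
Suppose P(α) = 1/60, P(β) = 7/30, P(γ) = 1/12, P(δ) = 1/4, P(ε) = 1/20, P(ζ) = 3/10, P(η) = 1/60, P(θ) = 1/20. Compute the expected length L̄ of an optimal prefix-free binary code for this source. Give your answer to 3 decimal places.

2.467 bits/symbol

Repeatedly combine the two least-probable nodes; the expected code length is the sum of the merged weights.
merge 1/60 + 1/60 → 1/30
merge 1/30 + 1/20 → 1/12
merge 1/20 + 1/12 → 2/15
merge 1/12 + 2/15 → 13/60
merge 13/60 + 7/30 → 9/20
merge 1/4 + 3/10 → 11/20
merge 9/20 + 11/20 → 1
L = 1/30 + 1/12 + 2/15 + 13/60 + 9/20 + 11/20 + 1 = 37/15 ≈ 2.467 bits/symbol.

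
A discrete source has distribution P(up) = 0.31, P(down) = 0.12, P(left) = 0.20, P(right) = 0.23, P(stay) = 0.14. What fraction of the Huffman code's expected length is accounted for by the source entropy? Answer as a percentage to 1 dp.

Entropy H = −Σ p log₂ p ≈ 2.2400 bits.
Huffman merges: 3/25+7/50→13/50; 1/5+23/100→43/100; 13/50+31/100→57/100; 43/100+57/100→1. L = 113/50 ≈ 2.2600.
Efficiency = H/L = 2.2400/2.2600 = 99.1%.

99.1%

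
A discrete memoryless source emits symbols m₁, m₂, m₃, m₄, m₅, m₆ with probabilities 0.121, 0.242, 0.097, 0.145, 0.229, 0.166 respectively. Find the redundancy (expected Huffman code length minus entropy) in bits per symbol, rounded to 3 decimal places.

Entropy H = −Σ p log₂ p ≈ 2.5115 bits.
Huffman merges: 97/1000+121/1000→109/500; 29/200+83/500→311/1000; 109/500+229/1000→447/1000; 121/500+311/1000→553/1000; 447/1000+553/1000→1. L = 2529/1000 ≈ 2.5290.
L − H = 2.5290 − 2.5115 = 0.017 bits.

0.017 bits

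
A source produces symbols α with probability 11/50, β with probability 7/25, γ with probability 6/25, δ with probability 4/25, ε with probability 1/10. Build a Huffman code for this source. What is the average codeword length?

Repeatedly combine the two least-probable nodes; the expected code length is the sum of the merged weights.
merge 1/10 + 4/25 → 13/50
merge 11/50 + 6/25 → 23/50
merge 13/50 + 7/25 → 27/50
merge 23/50 + 27/50 → 1
L = 13/50 + 23/50 + 27/50 + 1 = 113/50 = 2.26 bits/symbol.

2.26 bits/symbol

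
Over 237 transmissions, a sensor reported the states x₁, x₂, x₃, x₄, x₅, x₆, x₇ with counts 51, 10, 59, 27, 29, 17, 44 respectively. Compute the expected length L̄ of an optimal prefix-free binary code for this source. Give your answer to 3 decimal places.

Probabilities are the counts divided by 237.
Repeatedly combine the two least-probable nodes; the expected code length is the sum of the merged weights.
merge 10/237 + 17/237 → 9/79
merge 9/79 + 9/79 → 18/79
merge 29/237 + 44/237 → 73/237
merge 17/79 + 18/79 → 35/79
merge 59/237 + 73/237 → 44/79
merge 35/79 + 44/79 → 1
L = 9/79 + 18/79 + 73/237 + 35/79 + 44/79 + 1 = 628/237 ≈ 2.650 bits/symbol.

2.650 bits/symbol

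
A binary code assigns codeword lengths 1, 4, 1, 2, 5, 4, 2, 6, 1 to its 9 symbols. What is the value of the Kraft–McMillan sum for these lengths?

2.171875

With common denominator 2^6 = 64: Σ 2^(−ℓᵢ) = 32/64 + 4/64 + 32/64 + 16/64 + 2/64 + 4/64 + 16/64 + 1/64 + 32/64 = 139/64 = 2.171875.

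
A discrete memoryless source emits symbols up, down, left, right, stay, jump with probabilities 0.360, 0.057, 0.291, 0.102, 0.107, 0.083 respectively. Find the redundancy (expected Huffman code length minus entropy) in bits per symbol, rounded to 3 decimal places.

Entropy H = −Σ p log₂ p ≈ 2.2634 bits.
Huffman merges: 57/1000+83/1000→7/50; 51/500+107/1000→209/1000; 7/50+209/1000→349/1000; 291/1000+349/1000→16/25; 9/25+16/25→1. L = 1169/500 ≈ 2.3380.
L − H = 2.3380 − 2.2634 = 0.075 bits.

0.075 bits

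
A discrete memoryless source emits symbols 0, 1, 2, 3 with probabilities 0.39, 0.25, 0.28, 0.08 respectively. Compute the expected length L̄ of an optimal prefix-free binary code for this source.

Repeatedly combine the two least-probable nodes; the expected code length is the sum of the merged weights.
merge 2/25 + 1/4 → 33/100
merge 7/25 + 33/100 → 61/100
merge 39/100 + 61/100 → 1
L = 33/100 + 61/100 + 1 = 97/50 = 1.94 bits/symbol.

1.94 bits/symbol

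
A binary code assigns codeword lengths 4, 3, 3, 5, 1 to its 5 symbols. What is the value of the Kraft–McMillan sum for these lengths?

0.84375

With common denominator 2^5 = 32: Σ 2^(−ℓᵢ) = 2/32 + 4/32 + 4/32 + 1/32 + 16/32 = 27/32 = 0.84375.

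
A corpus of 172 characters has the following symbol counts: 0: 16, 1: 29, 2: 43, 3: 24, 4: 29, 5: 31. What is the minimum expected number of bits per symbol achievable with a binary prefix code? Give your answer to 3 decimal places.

2.570 bits/symbol

Probabilities are the counts divided by 172.
Repeatedly combine the two least-probable nodes; the expected code length is the sum of the merged weights.
merge 4/43 + 6/43 → 10/43
merge 29/172 + 29/172 → 29/86
merge 31/172 + 10/43 → 71/172
merge 1/4 + 29/86 → 101/172
merge 71/172 + 101/172 → 1
L = 10/43 + 29/86 + 71/172 + 101/172 + 1 = 221/86 ≈ 2.570 bits/symbol.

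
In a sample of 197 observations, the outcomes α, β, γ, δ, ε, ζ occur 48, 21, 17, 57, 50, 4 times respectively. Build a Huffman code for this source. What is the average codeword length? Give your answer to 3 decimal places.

2.320 bits/symbol

Probabilities are the counts divided by 197.
Repeatedly combine the two least-probable nodes; the expected code length is the sum of the merged weights.
merge 4/197 + 17/197 → 21/197
merge 21/197 + 21/197 → 42/197
merge 42/197 + 48/197 → 90/197
merge 50/197 + 57/197 → 107/197
merge 90/197 + 107/197 → 1
L = 21/197 + 42/197 + 90/197 + 107/197 + 1 = 457/197 ≈ 2.320 bits/symbol.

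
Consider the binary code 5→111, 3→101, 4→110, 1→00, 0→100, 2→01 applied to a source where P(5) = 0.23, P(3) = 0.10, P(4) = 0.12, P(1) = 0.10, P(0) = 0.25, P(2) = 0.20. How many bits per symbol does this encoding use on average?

L̄ = Σ pᵢ·ℓᵢ = 0.23·3 + 0.10·3 + 0.12·3 + 0.10·2 + 0.25·3 + 0.20·2 = 2.7 bits/symbol.

2.7 bits/symbol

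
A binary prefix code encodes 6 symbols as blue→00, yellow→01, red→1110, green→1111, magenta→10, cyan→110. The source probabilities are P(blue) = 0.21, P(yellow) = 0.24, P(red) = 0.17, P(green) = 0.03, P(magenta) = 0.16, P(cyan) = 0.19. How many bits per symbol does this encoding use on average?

L̄ = Σ pᵢ·ℓᵢ = 0.21·2 + 0.24·2 + 0.17·4 + 0.03·4 + 0.16·2 + 0.19·3 = 2.59 bits/symbol.

2.59 bits/symbol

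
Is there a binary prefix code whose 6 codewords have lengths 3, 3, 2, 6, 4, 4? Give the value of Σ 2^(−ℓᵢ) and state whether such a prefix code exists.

With common denominator 2^6 = 64: Σ 2^(−ℓᵢ) = 8/64 + 8/64 + 16/64 + 1/64 + 4/64 + 4/64 = 41/64 = 0.640625.
Kraft's inequality requires Σ ≤ 1; here Σ = 0.640625 ≤ 1, so such a prefix code exists.

0.640625; yes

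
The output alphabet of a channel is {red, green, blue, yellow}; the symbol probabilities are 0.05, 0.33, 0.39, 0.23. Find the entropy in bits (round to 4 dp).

H = −Σ pᵢ log₂ pᵢ.
−0.05·log₂(0.05) = 0.2161
−0.33·log₂(0.33) = 0.5278
−0.39·log₂(0.39) = 0.5298
−0.23·log₂(0.23) = 0.4877
Sum ≈ 1.7614 → 1.7614 bits.

1.7614 bits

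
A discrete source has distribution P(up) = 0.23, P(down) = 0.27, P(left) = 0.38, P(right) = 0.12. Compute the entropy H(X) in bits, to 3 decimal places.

1.895 bits

H = −Σ pᵢ log₂ pᵢ.
−0.23·log₂(0.23) = 0.4877
−0.27·log₂(0.27) = 0.5100
−0.38·log₂(0.38) = 0.5305
−0.12·log₂(0.12) = 0.3671
Sum ≈ 1.8952 → 1.895 bits.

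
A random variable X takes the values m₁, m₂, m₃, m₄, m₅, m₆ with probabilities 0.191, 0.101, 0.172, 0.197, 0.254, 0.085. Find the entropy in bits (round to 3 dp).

H = −Σ pᵢ log₂ pᵢ.
−0.191·log₂(0.191) = 0.4562
−0.101·log₂(0.101) = 0.3341
−0.172·log₂(0.172) = 0.4368
−0.197·log₂(0.197) = 0.4617
−0.254·log₂(0.254) = 0.5022
−0.085·log₂(0.085) = 0.3023
Sum ≈ 2.4932 → 2.493 bits.

2.493 bits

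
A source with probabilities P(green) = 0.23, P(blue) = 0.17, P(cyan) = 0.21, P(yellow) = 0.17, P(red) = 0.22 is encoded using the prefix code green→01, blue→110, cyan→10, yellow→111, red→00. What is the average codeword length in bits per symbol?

L̄ = Σ pᵢ·ℓᵢ = 0.23·2 + 0.17·3 + 0.21·2 + 0.17·3 + 0.22·2 = 2.34 bits/symbol.

2.34 bits/symbol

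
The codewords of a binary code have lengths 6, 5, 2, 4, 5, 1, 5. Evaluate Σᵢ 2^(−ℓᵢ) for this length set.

With common denominator 2^6 = 64: Σ 2^(−ℓᵢ) = 1/64 + 2/64 + 16/64 + 4/64 + 2/64 + 32/64 + 2/64 = 59/64 = 0.921875.

0.921875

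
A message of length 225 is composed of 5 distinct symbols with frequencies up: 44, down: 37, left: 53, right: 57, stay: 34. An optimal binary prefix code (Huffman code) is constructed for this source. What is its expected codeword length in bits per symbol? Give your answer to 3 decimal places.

2.316 bits/symbol

Probabilities are the counts divided by 225.
Repeatedly combine the two least-probable nodes; the expected code length is the sum of the merged weights.
merge 34/225 + 37/225 → 71/225
merge 44/225 + 53/225 → 97/225
merge 19/75 + 71/225 → 128/225
merge 97/225 + 128/225 → 1
L = 71/225 + 97/225 + 128/225 + 1 = 521/225 ≈ 2.316 bits/symbol.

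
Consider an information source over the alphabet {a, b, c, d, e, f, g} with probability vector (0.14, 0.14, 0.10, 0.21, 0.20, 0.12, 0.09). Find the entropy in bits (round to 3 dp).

H = −Σ pᵢ log₂ pᵢ.
−0.14·log₂(0.14) = 0.3971
−0.14·log₂(0.14) = 0.3971
−0.10·log₂(0.10) = 0.3322
−0.21·log₂(0.21) = 0.4728
−0.20·log₂(0.20) = 0.4644
−0.12·log₂(0.12) = 0.3671
−0.09·log₂(0.09) = 0.3127
Sum ≈ 2.7433 → 2.743 bits.

2.743 bits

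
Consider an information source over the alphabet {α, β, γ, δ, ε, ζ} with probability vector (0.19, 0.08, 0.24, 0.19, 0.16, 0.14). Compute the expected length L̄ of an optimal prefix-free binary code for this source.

2.57 bits/symbol

Repeatedly combine the two least-probable nodes; the expected code length is the sum of the merged weights.
merge 2/25 + 7/50 → 11/50
merge 4/25 + 19/100 → 7/20
merge 19/100 + 11/50 → 41/100
merge 6/25 + 7/20 → 59/100
merge 41/100 + 59/100 → 1
L = 11/50 + 7/20 + 41/100 + 59/100 + 1 = 257/100 = 2.57 bits/symbol.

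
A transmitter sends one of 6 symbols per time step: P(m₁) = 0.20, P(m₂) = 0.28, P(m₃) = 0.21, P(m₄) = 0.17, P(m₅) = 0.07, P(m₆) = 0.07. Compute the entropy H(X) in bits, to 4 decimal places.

H = −Σ pᵢ log₂ pᵢ.
−0.20·log₂(0.20) = 0.4644
−0.28·log₂(0.28) = 0.5142
−0.21·log₂(0.21) = 0.4728
−0.17·log₂(0.17) = 0.4346
−0.07·log₂(0.07) = 0.2686
−0.07·log₂(0.07) = 0.2686
Sum ≈ 2.4231 → 2.4231 bits.

2.4231 bits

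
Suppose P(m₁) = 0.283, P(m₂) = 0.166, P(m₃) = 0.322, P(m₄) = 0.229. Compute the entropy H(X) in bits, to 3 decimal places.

H = −Σ pᵢ log₂ pᵢ.
−0.283·log₂(0.283) = 0.5154
−0.166·log₂(0.166) = 0.4301
−0.322·log₂(0.322) = 0.5264
−0.229·log₂(0.229) = 0.4870
Sum ≈ 1.9589 → 1.959 bits.

1.959 bits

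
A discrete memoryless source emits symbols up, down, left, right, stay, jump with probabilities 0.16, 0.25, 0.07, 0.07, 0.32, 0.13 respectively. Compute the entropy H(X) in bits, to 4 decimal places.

2.3688 bits

H = −Σ pᵢ log₂ pᵢ.
−0.16·log₂(0.16) = 0.4230
−0.25·log₂(0.25) = 0.5000
−0.07·log₂(0.07) = 0.2686
−0.07·log₂(0.07) = 0.2686
−0.32·log₂(0.32) = 0.5260
−0.13·log₂(0.13) = 0.3826
Sum ≈ 2.3688 → 2.3688 bits.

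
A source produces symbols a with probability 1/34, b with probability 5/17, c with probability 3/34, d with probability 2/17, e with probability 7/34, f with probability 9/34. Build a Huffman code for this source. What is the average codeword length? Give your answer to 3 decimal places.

Repeatedly combine the two least-probable nodes; the expected code length is the sum of the merged weights.
merge 1/34 + 3/34 → 2/17
merge 2/17 + 2/17 → 4/17
merge 7/34 + 4/17 → 15/34
merge 9/34 + 5/17 → 19/34
merge 15/34 + 19/34 → 1
L = 2/17 + 4/17 + 15/34 + 19/34 + 1 = 40/17 ≈ 2.353 bits/symbol.

2.353 bits/symbol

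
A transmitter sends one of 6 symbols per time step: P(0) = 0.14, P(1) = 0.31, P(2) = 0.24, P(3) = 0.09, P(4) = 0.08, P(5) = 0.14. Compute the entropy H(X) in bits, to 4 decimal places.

2.4163 bits

H = −Σ pᵢ log₂ pᵢ.
−0.14·log₂(0.14) = 0.3971
−0.31·log₂(0.31) = 0.5238
−0.24·log₂(0.24) = 0.4941
−0.09·log₂(0.09) = 0.3127
−0.08·log₂(0.08) = 0.2915
−0.14·log₂(0.14) = 0.3971
Sum ≈ 2.4163 → 2.4163 bits.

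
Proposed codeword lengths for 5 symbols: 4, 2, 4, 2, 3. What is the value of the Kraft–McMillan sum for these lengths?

With common denominator 2^4 = 16: Σ 2^(−ℓᵢ) = 1/16 + 4/16 + 1/16 + 4/16 + 2/16 = 12/16 = 0.75.

0.75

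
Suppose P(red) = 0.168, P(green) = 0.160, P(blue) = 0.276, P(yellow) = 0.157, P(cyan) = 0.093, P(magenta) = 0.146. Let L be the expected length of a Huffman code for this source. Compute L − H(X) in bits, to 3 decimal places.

Entropy H = −Σ p log₂ p ≈ 2.5113 bits.
Huffman merges: 93/1000+73/500→239/1000; 157/1000+4/25→317/1000; 21/125+239/1000→407/1000; 69/250+317/1000→593/1000; 407/1000+593/1000→1. L = 639/250 ≈ 2.5560.
L − H = 2.5560 − 2.5113 = 0.045 bits.

0.045 bits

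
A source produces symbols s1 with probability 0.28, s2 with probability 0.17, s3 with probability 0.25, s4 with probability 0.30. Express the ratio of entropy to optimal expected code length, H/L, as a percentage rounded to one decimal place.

98.5%

Entropy H = −Σ p log₂ p ≈ 1.9699 bits.
Huffman merges: 17/100+1/4→21/50; 7/25+3/10→29/50; 21/50+29/50→1. L = 2 ≈ 2.0000.
Efficiency = H/L = 1.9699/2.0000 = 98.5%.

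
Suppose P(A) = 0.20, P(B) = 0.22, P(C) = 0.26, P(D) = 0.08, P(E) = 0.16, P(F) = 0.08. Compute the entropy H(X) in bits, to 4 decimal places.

2.4563 bits

H = −Σ pᵢ log₂ pᵢ.
−0.20·log₂(0.20) = 0.4644
−0.22·log₂(0.22) = 0.4806
−0.26·log₂(0.26) = 0.5053
−0.08·log₂(0.08) = 0.2915
−0.16·log₂(0.16) = 0.4230
−0.08·log₂(0.08) = 0.2915
Sum ≈ 2.4563 → 2.4563 bits.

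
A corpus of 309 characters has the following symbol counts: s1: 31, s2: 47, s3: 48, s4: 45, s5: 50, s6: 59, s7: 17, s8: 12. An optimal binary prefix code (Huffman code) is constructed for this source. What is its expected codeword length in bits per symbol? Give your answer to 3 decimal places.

2.903 bits/symbol

Probabilities are the counts divided by 309.
Repeatedly combine the two least-probable nodes; the expected code length is the sum of the merged weights.
merge 4/103 + 17/309 → 29/309
merge 29/309 + 31/309 → 20/103
merge 15/103 + 47/309 → 92/309
merge 16/103 + 50/309 → 98/309
merge 59/309 + 20/103 → 119/309
merge 92/309 + 98/309 → 190/309
merge 119/309 + 190/309 → 1
L = 29/309 + 20/103 + 92/309 + 98/309 + 119/309 + 190/309 + 1 = 299/103 ≈ 2.903 bits/symbol.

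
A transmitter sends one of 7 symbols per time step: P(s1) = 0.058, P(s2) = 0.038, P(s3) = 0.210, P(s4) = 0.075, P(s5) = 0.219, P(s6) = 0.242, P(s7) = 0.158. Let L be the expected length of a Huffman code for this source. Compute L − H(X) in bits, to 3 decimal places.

0.030 bits

Entropy H = −Σ p log₂ p ≈ 2.5664 bits.
Huffman merges: 19/500+29/500→12/125; 3/40+12/125→171/1000; 79/500+171/1000→329/1000; 21/100+219/1000→429/1000; 121/500+329/1000→571/1000; 429/1000+571/1000→1. L = 649/250 ≈ 2.5960.
L − H = 2.5960 − 2.5664 = 0.030 bits.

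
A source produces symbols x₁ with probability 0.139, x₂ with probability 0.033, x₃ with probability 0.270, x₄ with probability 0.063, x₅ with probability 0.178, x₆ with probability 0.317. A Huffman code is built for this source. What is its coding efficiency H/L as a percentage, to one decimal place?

Entropy H = −Σ p log₂ p ≈ 2.2881 bits.
Huffman merges: 33/1000+63/1000→12/125; 12/125+139/1000→47/200; 89/500+47/200→413/1000; 27/100+317/1000→587/1000; 413/1000+587/1000→1. L = 2331/1000 ≈ 2.3310.
Efficiency = H/L = 2.2881/2.3310 = 98.2%.

98.2%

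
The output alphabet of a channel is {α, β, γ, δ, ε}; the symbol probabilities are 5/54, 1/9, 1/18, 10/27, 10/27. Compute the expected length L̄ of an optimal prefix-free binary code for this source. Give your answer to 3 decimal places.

Repeatedly combine the two least-probable nodes; the expected code length is the sum of the merged weights.
merge 1/18 + 5/54 → 4/27
merge 1/9 + 4/27 → 7/27
merge 7/27 + 10/27 → 17/27
merge 10/27 + 17/27 → 1
L = 4/27 + 7/27 + 17/27 + 1 = 55/27 ≈ 2.037 bits/symbol.

2.037 bits/symbol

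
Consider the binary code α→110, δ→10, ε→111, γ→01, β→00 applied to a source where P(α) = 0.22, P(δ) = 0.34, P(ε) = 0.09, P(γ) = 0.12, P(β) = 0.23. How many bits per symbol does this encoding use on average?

2.31 bits/symbol

L̄ = Σ pᵢ·ℓᵢ = 0.22·3 + 0.34·2 + 0.09·3 + 0.12·2 + 0.23·2 = 2.31 bits/symbol.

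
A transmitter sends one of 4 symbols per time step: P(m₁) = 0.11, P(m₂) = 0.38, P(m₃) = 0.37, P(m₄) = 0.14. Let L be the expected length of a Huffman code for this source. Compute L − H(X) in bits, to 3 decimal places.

Entropy H = −Σ p log₂ p ≈ 1.8086 bits.
Huffman merges: 11/100+7/50→1/4; 1/4+37/100→31/50; 19/50+31/50→1. L = 187/100 ≈ 1.8700.
L − H = 1.8700 − 1.8086 = 0.061 bits.

0.061 bits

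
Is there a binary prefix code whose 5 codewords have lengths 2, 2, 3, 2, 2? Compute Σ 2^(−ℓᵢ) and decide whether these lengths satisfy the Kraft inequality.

With common denominator 2^3 = 8: Σ 2^(−ℓᵢ) = 2/8 + 2/8 + 1/8 + 2/8 + 2/8 = 9/8 = 1.125.
Kraft's inequality requires Σ ≤ 1; here Σ = 1.125 > 1, so no such prefix code exists.

1.125; no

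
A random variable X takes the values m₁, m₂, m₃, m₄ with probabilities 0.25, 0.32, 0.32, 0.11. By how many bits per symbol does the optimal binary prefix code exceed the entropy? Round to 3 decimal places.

Entropy H = −Σ p log₂ p ≈ 1.9024 bits.
Huffman merges: 11/100+1/4→9/25; 8/25+8/25→16/25; 9/25+16/25→1. L = 2 ≈ 2.0000.
L − H = 2.0000 − 1.9024 = 0.098 bits.

0.098 bits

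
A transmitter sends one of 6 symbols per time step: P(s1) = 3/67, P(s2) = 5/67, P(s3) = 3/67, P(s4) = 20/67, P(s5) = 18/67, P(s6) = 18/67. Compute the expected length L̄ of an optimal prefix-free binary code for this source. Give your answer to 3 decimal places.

Repeatedly combine the two least-probable nodes; the expected code length is the sum of the merged weights.
merge 3/67 + 3/67 → 6/67
merge 5/67 + 6/67 → 11/67
merge 11/67 + 18/67 → 29/67
merge 18/67 + 20/67 → 38/67
merge 29/67 + 38/67 → 1
L = 6/67 + 11/67 + 29/67 + 38/67 + 1 = 151/67 ≈ 2.254 bits/symbol.

2.254 bits/symbol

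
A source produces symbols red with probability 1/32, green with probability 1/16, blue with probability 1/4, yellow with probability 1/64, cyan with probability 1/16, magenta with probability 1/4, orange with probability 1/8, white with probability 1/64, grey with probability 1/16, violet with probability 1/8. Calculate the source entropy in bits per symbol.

Each probability is a power of 1/2, so log₂(1/p) is an integer.
H = Σ p·log₂(1/p) = 1/32·5 + 1/16·4 + 1/4·2 + 1/64·6 + 1/16·4 + 1/4·2 + 1/8·3 + 1/64·6 + 1/16·4 + 1/8·3 = 2.84375 bits.

2.84375 bits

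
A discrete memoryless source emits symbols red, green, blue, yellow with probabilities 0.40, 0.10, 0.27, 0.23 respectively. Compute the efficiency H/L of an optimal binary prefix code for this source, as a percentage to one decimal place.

Entropy H = −Σ p log₂ p ≈ 1.8587 bits.
Huffman merges: 1/10+23/100→33/100; 27/100+33/100→3/5; 2/5+3/5→1. L = 193/100 ≈ 1.9300.
Efficiency = H/L = 1.8587/1.9300 = 96.3%.

96.3%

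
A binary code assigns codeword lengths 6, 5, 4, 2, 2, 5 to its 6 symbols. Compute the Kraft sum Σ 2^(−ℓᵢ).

With common denominator 2^6 = 64: Σ 2^(−ℓᵢ) = 1/64 + 2/64 + 4/64 + 16/64 + 16/64 + 2/64 = 41/64 = 0.640625.

0.640625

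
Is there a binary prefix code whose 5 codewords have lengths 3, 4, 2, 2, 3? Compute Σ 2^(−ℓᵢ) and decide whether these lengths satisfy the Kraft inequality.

0.8125; yes

With common denominator 2^4 = 16: Σ 2^(−ℓᵢ) = 2/16 + 1/16 + 4/16 + 4/16 + 2/16 = 13/16 = 0.8125.
Kraft's inequality requires Σ ≤ 1; here Σ = 0.8125 ≤ 1, so such a prefix code exists.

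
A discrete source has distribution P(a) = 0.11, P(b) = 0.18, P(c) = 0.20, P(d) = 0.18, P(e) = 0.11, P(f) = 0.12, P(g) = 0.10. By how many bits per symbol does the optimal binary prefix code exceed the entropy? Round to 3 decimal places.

0.045 bits

Entropy H = −Σ p log₂ p ≈ 2.7548 bits.
Huffman merges: 1/10+11/100→21/100; 11/100+3/25→23/100; 9/50+9/50→9/25; 1/5+21/100→41/100; 23/100+9/25→59/100; 41/100+59/100→1. L = 14/5 ≈ 2.8000.
L − H = 2.8000 − 2.7548 = 0.045 bits.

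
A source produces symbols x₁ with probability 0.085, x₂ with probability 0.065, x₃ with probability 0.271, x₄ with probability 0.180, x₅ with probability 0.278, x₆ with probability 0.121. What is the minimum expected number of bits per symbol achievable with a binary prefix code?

2.421 bits/symbol

Repeatedly combine the two least-probable nodes; the expected code length is the sum of the merged weights.
merge 13/200 + 17/200 → 3/20
merge 121/1000 + 3/20 → 271/1000
merge 9/50 + 271/1000 → 451/1000
merge 271/1000 + 139/500 → 549/1000
merge 451/1000 + 549/1000 → 1
L = 3/20 + 271/1000 + 451/1000 + 549/1000 + 1 = 2421/1000 = 2.421 bits/symbol.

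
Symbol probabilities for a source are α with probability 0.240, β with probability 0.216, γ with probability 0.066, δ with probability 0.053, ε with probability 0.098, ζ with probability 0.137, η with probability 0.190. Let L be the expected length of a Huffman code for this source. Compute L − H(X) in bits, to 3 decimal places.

0.031 bits

Entropy H = −Σ p log₂ p ≈ 2.6316 bits.
Huffman merges: 53/1000+33/500→119/1000; 49/500+119/1000→217/1000; 137/1000+19/100→327/1000; 27/125+217/1000→433/1000; 6/25+327/1000→567/1000; 433/1000+567/1000→1. L = 2663/1000 ≈ 2.6630.
L − H = 2.6630 − 2.6316 = 0.031 bits.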